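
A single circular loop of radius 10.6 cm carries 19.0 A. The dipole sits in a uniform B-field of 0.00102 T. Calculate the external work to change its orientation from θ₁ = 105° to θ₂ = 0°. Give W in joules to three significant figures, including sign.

W ≈ -8.61×10⁻⁴ J

Magnetic moment m = IA = Iπa² = (19.0)·π·(0.106)² = 0.6707 A·m².
W_ext = ΔU = −mB cosθ₂ + mB cosθ₁ = mB(cosθ₁ − cosθ₂).
W = (0.6707)(0.00102)·(cos105° − cos0°) = (6.841×10⁻⁴)·(-1.2588) = -8.612×10⁻⁴ J.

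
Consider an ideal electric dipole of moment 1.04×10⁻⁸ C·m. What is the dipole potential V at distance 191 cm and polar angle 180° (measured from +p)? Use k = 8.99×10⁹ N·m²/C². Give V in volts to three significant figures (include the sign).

The dipole potential is V = kp cosθ / r².
V = (8.99×10⁹)(1.04×10⁻⁸)·cos180° / (1.91)² = -25.63 V.

V ≈ -25.6 V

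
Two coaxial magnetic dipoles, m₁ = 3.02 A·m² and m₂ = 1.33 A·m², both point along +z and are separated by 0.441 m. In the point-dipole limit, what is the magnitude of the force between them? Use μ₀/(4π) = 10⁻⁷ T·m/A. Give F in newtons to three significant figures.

F ≈ 6.37×10⁻⁵ N

On-axis B of dipole 1: B = (μ₀/4π)·2m₁/r³. Force on dipole 2: F = m₂·dB/dr.
dB/dr = −(μ₀/4π)·6m₁/r⁴, so |F| = (μ₀/4π)·6m₁m₂/r⁴.
F = 6(10⁻⁷)(3.02)(1.33)/(0.441)⁴ = 6.372×10⁻⁵ N.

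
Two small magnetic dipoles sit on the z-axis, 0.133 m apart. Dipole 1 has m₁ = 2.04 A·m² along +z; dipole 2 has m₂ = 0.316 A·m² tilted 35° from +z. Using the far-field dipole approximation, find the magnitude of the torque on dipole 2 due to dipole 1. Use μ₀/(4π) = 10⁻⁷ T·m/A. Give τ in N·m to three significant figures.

Dipole B is on the axis of dipole A, so B₁ there is axial: B₁ = (μ₀/4π)·2m₁/r³ along +z.
B₁ = 2(10⁻⁷)(2.04)/(0.133)³ = 1.734×10⁻⁴ T.
τ = m₂ B₁ sinθ.
τ = (0.316)(1.734×10⁻⁴)·sin35° = 3.143×10⁻⁵ N·m.

τ ≈ 3.14×10⁻⁵ N·m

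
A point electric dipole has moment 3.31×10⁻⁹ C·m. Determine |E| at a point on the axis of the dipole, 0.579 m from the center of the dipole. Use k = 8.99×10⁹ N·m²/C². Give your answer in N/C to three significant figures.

On the dipole axis E = 2kp/r³.
E = 2·(8.99×10⁹)(3.31×10⁻⁹) / (0.579)³ = 306.6 N/C.

E ≈ 307 N/C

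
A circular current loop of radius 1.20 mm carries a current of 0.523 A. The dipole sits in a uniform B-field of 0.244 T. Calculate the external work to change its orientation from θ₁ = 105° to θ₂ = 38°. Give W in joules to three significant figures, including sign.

W ≈ -6.04×10⁻⁷ J

Magnetic moment m = IA = Iπa² = (0.523)·π·(0.00120)² = 2.366×10⁻⁶ A·m².
W_ext = ΔU = −mB cosθ₂ + mB cosθ₁ = mB(cosθ₁ − cosθ₂).
W = (2.366×10⁻⁶)(0.244)·(cos105° − cos38°) = (5.773×10⁻⁷)·(-1.0468) = -6.043×10⁻⁷ J.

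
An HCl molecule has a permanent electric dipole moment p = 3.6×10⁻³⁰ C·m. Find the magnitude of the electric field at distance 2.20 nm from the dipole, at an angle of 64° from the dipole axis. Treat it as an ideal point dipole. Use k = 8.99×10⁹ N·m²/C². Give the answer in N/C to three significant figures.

E ≈ 3.82×10⁶ N/C

At angle θ the dipole field magnitude is E = (kp/r³)·√(1 + 3cos²θ).
kp/r³ = (8.99×10⁹)(3.60×10⁻³⁰) / (2.20×10⁻⁹)³ = 3.039×10⁶ N/C.
√(1 + 3cos²64°) = √(1 + 3·0.1922) = √1.5765 ≈ 1.2556.
E ≈ 3.039×10⁶ × 1.256 = 3.816×10⁶ N/C.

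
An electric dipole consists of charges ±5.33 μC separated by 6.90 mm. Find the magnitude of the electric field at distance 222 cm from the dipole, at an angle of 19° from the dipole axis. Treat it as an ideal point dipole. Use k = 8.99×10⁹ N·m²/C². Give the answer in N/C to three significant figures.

E ≈ 58.0 N/C

Dipole moment p = qd = (5.33×10⁻⁶ C)(0.00690 m) = 3.678×10⁻⁸ C·m.
At angle θ the dipole field magnitude is E = (kp/r³)·√(1 + 3cos²θ).
kp/r³ = (8.99×10⁹)(3.678×10⁻⁸) / (2.22)³ = 30.22 N/C.
√(1 + 3cos²19°) = √(1 + 3·0.8940) = √3.6820 ≈ 1.9189.
E ≈ 30.22 × 1.919 = 57.99 N/C.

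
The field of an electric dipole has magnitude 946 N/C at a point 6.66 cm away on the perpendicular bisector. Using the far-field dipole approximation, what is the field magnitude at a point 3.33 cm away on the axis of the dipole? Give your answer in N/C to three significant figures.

Dipole fields scale as 1/r³ in the far field.
The axial field is twice the equatorial field at the same r, so the geometry factor is 2/1.
E₂ = E₁ · (2/1) · (r₁/r₂)³ = 946 · 2 · (6.66/3.33)³.
(r₁/r₂)³ = (2)³ = 8.
E₂ ≈ 1.514×10⁴ N/C.

E ≈ 1.51×10⁴ N/C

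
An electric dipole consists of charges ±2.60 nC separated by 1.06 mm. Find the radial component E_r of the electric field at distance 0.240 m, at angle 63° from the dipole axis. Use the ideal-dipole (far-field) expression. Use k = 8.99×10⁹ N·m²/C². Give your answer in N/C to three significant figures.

E_r ≈ 1.63 N/C

Dipole moment p = qd = (2.60×10⁻⁹ C)(0.00106 m) = 2.756×10⁻¹² C·m.
For a dipole, E_r = (2kp cosθ)/r³.
kp/r³ = (8.99×10⁹)(2.756×10⁻¹²)/(0.240)³ = 1.792 N/C.
E_r = 2·1.792·cos63° = 1.627 N/C.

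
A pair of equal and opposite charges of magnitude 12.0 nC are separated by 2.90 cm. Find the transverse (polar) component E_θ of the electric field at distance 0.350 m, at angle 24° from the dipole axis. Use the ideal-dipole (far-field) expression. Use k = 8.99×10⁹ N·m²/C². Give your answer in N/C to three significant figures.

Dipole moment p = qd = (1.20×10⁻⁸ C)(0.0290 m) = 3.48×10⁻¹⁰ C·m.
For a dipole, E_θ = (kp sinθ)/r³.
kp/r³ = (8.99×10⁹)(3.48×10⁻¹⁰)/(0.350)³ = 72.97 N/C.
E_θ = 72.97·sin24° = 29.68 N/C.

E_θ ≈ 29.7 N/C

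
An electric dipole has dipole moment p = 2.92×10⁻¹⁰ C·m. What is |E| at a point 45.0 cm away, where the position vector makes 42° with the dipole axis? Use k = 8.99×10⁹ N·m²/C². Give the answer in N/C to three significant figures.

E ≈ 47.0 N/C

At angle θ the dipole field magnitude is E = (kp/r³)·√(1 + 3cos²θ).
kp/r³ = (8.99×10⁹)(2.92×10⁻¹⁰) / (0.450)³ = 28.81 N/C.
√(1 + 3cos²42°) = √(1 + 3·0.5523) = √2.6568 ≈ 1.6300.
E ≈ 28.81 × 1.630 = 46.96 N/C.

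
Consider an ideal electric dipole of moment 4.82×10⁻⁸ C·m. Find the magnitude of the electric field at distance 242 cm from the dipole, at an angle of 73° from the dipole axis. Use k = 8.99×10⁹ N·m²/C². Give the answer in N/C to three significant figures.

At angle θ the dipole field magnitude is E = (kp/r³)·√(1 + 3cos²θ).
kp/r³ = (8.99×10⁹)(4.82×10⁻⁸) / (2.42)³ = 30.57 N/C.
√(1 + 3cos²73°) = √(1 + 3·0.0855) = √1.2564 ≈ 1.1209.
E ≈ 30.57 × 1.121 = 34.27 N/C.

E ≈ 34.3 N/C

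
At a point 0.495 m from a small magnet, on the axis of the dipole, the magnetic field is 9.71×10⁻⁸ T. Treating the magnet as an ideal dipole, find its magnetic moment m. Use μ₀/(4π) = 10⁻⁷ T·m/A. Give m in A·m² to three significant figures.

m ≈ 0.0589 A·m²

On axis B = (μ₀/4π)·2m/r³, so m = Br³·4π/(μ₀·2).
m = (9.71×10⁻⁸)·(0.495)³ / (2·10⁻⁷) = 0.05889 A·m².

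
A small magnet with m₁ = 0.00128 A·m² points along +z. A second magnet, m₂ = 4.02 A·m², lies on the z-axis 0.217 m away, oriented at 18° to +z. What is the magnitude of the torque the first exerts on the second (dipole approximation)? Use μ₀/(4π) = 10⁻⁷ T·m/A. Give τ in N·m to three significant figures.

τ ≈ 3.11×10⁻⁸ N·m

Dipole B is on the axis of dipole A, so B₁ there is axial: B₁ = (μ₀/4π)·2m₁/r³ along +z.
B₁ = 2(10⁻⁷)(0.00128)/(0.217)³ = 2.505×10⁻⁸ T.
τ = m₂ B₁ sinθ.
τ = (4.02)(2.505×10⁻⁸)·sin18° = 3.112×10⁻⁸ N·m.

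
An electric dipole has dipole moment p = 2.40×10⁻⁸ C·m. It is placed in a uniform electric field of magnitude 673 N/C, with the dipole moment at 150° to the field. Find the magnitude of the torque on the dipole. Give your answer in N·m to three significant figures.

Torque on an electric dipole: τ = pE sinθ.
τ = (2.40×10⁻⁸)(673)·sin150° = 8.076×10⁻⁶ N·m.

τ ≈ 8.08×10⁻⁶ N·m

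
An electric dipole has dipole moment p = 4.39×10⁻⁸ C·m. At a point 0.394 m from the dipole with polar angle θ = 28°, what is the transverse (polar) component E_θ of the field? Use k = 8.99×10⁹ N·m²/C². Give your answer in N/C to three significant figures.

E_θ ≈ 3030 N/C

For a dipole, E_θ = (kp sinθ)/r³.
kp/r³ = (8.99×10⁹)(4.39×10⁻⁸)/(0.394)³ = 6453 N/C.
E_θ = 6453·sin28° = 3029 N/C.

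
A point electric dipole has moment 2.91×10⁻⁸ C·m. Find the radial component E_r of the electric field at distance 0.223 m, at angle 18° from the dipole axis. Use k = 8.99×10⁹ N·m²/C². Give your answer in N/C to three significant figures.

For a dipole, E_r = (2kp cosθ)/r³.
kp/r³ = (8.99×10⁹)(2.91×10⁻⁸)/(0.223)³ = 2.359×10⁴ N/C.
E_r = 2·2.359×10⁴·cos18° = 4.487×10⁴ N/C.

E_r ≈ 4.49×10⁴ N/C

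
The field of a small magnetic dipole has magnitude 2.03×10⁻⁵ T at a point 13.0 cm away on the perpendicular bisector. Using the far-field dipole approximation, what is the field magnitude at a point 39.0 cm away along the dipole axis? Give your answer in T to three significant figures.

B ≈ 1.50×10⁻⁶ T

Dipole fields scale as 1/r³ in the far field.
The axial field is twice the equatorial field at the same r, so the geometry factor is 2/1.
B₂ = B₁ · (2/1) · (r₁/r₂)³ = 2.03×10⁻⁵ · 2 · (13.0/39.0)³.
(r₁/r₂)³ = (0.3333)³ = 0.03704.
B₂ ≈ 1.504×10⁻⁶ T.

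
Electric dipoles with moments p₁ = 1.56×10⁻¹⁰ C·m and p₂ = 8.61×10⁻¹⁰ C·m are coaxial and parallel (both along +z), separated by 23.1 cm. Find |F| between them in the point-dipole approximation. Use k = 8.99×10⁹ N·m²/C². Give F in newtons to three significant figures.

F ≈ 2.54×10⁻⁶ N

On-axis field of dipole 1 at distance r: E = 2kp₁/r³. Force on dipole 2 is F = p₂·dE/dr (gradient along axis).
dE/dr = −6kp₁/r⁴, so |F| = 6kp₁p₂/r⁴ (attractive for aligned moments).
F = 6(8.99×10⁹)(1.56×10⁻¹⁰)(8.61×10⁻¹⁰)/(0.231)⁴ = 2.544×10⁻⁶ N.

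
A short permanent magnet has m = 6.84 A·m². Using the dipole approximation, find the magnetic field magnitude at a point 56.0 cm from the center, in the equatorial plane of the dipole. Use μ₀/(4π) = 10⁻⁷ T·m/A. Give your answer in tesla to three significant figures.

In the equatorial plane B = (μ₀/4π)·m/r³ (half the axial value).
B = (10⁻⁷)·(6.84) / (0.560)³ = 3.895×10⁻⁶ T.

B ≈ 3.89×10⁻⁶ T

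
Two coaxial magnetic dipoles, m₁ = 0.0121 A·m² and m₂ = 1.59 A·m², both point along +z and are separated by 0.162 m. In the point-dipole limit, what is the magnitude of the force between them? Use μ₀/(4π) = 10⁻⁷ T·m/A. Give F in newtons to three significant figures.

F ≈ 1.68×10⁻⁵ N

On-axis B of dipole 1: B = (μ₀/4π)·2m₁/r³. Force on dipole 2: F = m₂·dB/dr.
dB/dr = −(μ₀/4π)·6m₁/r⁴, so |F| = (μ₀/4π)·6m₁m₂/r⁴.
F = 6(10⁻⁷)(0.0121)(1.59)/(0.162)⁴ = 1.676×10⁻⁵ N.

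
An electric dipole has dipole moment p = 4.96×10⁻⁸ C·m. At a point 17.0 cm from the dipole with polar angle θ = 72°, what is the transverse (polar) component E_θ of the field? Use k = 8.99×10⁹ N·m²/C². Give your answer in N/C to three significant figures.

For a dipole, E_θ = (kp sinθ)/r³.
kp/r³ = (8.99×10⁹)(4.96×10⁻⁸)/(0.170)³ = 9.076×10⁴ N/C.
E_θ = 9.076×10⁴·sin72° = 8.632×10⁴ N/C.

E_θ ≈ 8.63×10⁴ N/C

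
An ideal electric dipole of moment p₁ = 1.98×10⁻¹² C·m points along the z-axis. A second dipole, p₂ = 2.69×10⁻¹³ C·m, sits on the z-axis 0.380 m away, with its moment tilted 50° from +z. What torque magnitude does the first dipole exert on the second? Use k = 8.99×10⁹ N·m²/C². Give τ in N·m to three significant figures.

The second dipole sits on the axis of the first, so the field there is axial: E₁ = 2kp₁/r³ along +z.
E₁ = 2(8.99×10⁹)(1.98×10⁻¹²)/(0.380)³ = 0.6488 N/C.
Torque on the second dipole: τ = p₂ E₁ sinθ.
τ = (2.69×10⁻¹³)(0.6488)·sin50° = 1.337×10⁻¹³ N·m.

τ ≈ 1.34×10⁻¹³ N·m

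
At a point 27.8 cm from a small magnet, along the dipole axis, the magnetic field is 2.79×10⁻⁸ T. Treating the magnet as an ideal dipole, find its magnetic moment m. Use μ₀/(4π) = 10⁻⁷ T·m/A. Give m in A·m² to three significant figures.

m ≈ 0.00300 A·m²

On axis B = (μ₀/4π)·2m/r³, so m = Br³·4π/(μ₀·2).
m = (2.79×10⁻⁸)·(0.278)³ / (2·10⁻⁷) = 0.002997 A·m².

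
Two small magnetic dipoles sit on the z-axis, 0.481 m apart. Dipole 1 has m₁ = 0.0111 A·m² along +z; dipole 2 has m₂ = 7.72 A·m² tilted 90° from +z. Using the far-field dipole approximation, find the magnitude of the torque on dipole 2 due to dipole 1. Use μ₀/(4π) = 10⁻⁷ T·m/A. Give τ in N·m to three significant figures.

τ ≈ 1.54×10⁻⁷ N·m

Dipole B is on the axis of dipole A, so B₁ there is axial: B₁ = (μ₀/4π)·2m₁/r³ along +z.
B₁ = 2(10⁻⁷)(0.0111)/(0.481)³ = 1.995×10⁻⁸ T.
τ = m₂ B₁ sinθ.
τ = (7.72)(1.995×10⁻⁸)·sin90° = 1.540×10⁻⁷ N·m.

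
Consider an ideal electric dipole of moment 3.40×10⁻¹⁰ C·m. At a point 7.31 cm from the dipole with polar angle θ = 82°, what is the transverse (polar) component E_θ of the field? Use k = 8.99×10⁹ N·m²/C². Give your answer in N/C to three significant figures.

E_θ ≈ 7750 N/C

For a dipole, E_θ = (kp sinθ)/r³.
kp/r³ = (8.99×10⁹)(3.40×10⁻¹⁰)/(0.0731)³ = 7825 N/C.
E_θ = 7825·sin82° = 7749 N/C.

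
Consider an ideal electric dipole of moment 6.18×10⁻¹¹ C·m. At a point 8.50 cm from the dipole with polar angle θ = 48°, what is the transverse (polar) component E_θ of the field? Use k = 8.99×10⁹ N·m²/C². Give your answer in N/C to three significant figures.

E_θ ≈ 672 N/C

For a dipole, E_θ = (kp sinθ)/r³.
kp/r³ = (8.99×10⁹)(6.18×10⁻¹¹)/(0.0850)³ = 904.7 N/C.
E_θ = 904.7·sin48° = 672.3 N/C.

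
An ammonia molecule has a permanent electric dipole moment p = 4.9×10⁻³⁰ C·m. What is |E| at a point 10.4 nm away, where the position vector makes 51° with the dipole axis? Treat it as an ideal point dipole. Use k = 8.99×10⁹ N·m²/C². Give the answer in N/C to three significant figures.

E ≈ 5.79×10⁴ N/C

At angle θ the dipole field magnitude is E = (kp/r³)·√(1 + 3cos²θ).
kp/r³ = (8.99×10⁹)(4.90×10⁻³⁰) / (1.04×10⁻⁸)³ = 3.916×10⁴ N/C.
√(1 + 3cos²51°) = √(1 + 3·0.3960) = √2.1881 ≈ 1.4792.
E ≈ 3.916×10⁴ × 1.479 = 5.793×10⁴ N/C.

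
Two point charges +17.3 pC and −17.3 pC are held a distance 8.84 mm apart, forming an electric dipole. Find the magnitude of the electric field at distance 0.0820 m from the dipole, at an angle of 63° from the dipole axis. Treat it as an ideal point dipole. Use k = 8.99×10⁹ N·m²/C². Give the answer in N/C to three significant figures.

E ≈ 3.17 N/C

Dipole moment p = qd = (1.73×10⁻¹¹ C)(0.00884 m) = 1.529×10⁻¹³ C·m.
At angle θ the dipole field magnitude is E = (kp/r³)·√(1 + 3cos²θ).
kp/r³ = (8.99×10⁹)(1.529×10⁻¹³) / (0.0820)³ = 2.493 N/C.
√(1 + 3cos²63°) = √(1 + 3·0.2061) = √1.6183 ≈ 1.2721.
E ≈ 2.493 × 1.272 = 3.171 N/C.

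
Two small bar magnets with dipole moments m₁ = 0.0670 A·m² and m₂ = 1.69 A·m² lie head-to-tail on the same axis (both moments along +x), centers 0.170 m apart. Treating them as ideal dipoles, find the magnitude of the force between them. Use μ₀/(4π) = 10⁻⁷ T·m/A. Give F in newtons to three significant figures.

F ≈ 8.13×10⁻⁵ N

On-axis B of dipole 1: B = (μ₀/4π)·2m₁/r³. Force on dipole 2: F = m₂·dB/dr.
dB/dr = −(μ₀/4π)·6m₁/r⁴, so |F| = (μ₀/4π)·6m₁m₂/r⁴.
F = 6(10⁻⁷)(0.0670)(1.69)/(0.170)⁴ = 8.134×10⁻⁵ N.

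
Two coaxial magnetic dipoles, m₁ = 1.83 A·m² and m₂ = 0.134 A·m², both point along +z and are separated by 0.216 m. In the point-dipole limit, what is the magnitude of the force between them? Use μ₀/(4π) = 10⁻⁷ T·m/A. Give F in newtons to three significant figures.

F ≈ 6.76×10⁻⁵ N

On-axis B of dipole 1: B = (μ₀/4π)·2m₁/r³. Force on dipole 2: F = m₂·dB/dr.
dB/dr = −(μ₀/4π)·6m₁/r⁴, so |F| = (μ₀/4π)·6m₁m₂/r⁴.
F = 6(10⁻⁷)(1.83)(0.134)/(0.216)⁴ = 6.759×10⁻⁵ N.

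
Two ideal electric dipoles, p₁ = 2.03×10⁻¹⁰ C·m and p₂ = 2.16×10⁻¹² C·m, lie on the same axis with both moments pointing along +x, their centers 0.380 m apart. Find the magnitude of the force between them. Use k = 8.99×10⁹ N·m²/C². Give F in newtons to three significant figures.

On-axis field of dipole 1 at distance r: E = 2kp₁/r³. Force on dipole 2 is F = p₂·dE/dr (gradient along axis).
dE/dr = −6kp₁/r⁴, so |F| = 6kp₁p₂/r⁴ (attractive for aligned moments).
F = 6(8.99×10⁹)(2.03×10⁻¹⁰)(2.16×10⁻¹²)/(0.380)⁴ = 1.134×10⁻⁹ N.

F ≈ 1.13×10⁻⁹ N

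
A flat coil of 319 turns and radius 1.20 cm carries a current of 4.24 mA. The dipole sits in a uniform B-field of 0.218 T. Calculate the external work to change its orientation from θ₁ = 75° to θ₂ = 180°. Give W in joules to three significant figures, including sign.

W ≈ 1.68×10⁻⁴ J

m = NIA = NIπa² = 319·(0.00424)·π·(0.0120)² = 6.119×10⁻⁴ A·m².
W_ext = ΔU = −mB cosθ₂ + mB cosθ₁ = mB(cosθ₁ − cosθ₂).
W = (6.119×10⁻⁴)(0.218)·(cos75° − cos180°) = (1.334×10⁻⁴)·(+1.2588) = 1.679×10⁻⁴ J.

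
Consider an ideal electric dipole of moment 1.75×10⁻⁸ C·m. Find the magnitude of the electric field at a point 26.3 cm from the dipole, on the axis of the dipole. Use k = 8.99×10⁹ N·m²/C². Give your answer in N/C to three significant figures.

E ≈ 1.73×10⁴ N/C

On the dipole axis E = 2kp/r³.
E = 2·(8.99×10⁹)(1.75×10⁻⁸) / (0.263)³ = 1.730×10⁴ N/C.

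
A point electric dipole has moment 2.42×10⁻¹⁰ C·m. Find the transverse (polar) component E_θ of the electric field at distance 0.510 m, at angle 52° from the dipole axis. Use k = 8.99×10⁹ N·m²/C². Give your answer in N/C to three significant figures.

E_θ ≈ 12.9 N/C

For a dipole, E_θ = (kp sinθ)/r³.
kp/r³ = (8.99×10⁹)(2.42×10⁻¹⁰)/(0.510)³ = 16.40 N/C.
E_θ = 16.40·sin52° = 12.92 N/C.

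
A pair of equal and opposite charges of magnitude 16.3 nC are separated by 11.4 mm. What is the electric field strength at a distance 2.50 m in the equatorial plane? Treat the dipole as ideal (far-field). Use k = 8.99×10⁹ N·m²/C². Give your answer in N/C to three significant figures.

Dipole moment p = qd = (1.63×10⁻⁸ C)(0.0114 m) = 1.858×10⁻¹⁰ C·m.
On the perpendicular bisector E = kp/r³ (half the axial value at the same distance).
E = (8.99×10⁹)(1.858×10⁻¹⁰) / (2.50)³ = 0.1069 N/C.

E ≈ 0.107 N/C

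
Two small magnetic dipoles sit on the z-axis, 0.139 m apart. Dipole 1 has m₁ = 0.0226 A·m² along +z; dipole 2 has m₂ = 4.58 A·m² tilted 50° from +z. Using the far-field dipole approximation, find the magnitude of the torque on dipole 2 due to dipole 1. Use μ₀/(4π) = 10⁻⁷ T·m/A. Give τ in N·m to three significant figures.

τ ≈ 5.90×10⁻⁶ N·m

Dipole B is on the axis of dipole A, so B₁ there is axial: B₁ = (μ₀/4π)·2m₁/r³ along +z.
B₁ = 2(10⁻⁷)(0.0226)/(0.139)³ = 1.683×10⁻⁶ T.
τ = m₂ B₁ sinθ.
τ = (4.58)(1.683×10⁻⁶)·sin50° = 5.905×10⁻⁶ N·m.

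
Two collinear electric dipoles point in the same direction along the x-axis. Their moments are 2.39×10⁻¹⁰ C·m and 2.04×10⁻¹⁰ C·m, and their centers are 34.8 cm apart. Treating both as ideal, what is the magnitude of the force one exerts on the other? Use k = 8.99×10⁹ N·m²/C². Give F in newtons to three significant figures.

F ≈ 1.79×10⁻⁷ N

On-axis field of dipole 1 at distance r: E = 2kp₁/r³. Force on dipole 2 is F = p₂·dE/dr (gradient along axis).
dE/dr = −6kp₁/r⁴, so |F| = 6kp₁p₂/r⁴ (attractive for aligned moments).
F = 6(8.99×10⁹)(2.39×10⁻¹⁰)(2.04×10⁻¹⁰)/(0.348)⁴ = 1.793×10⁻⁷ N.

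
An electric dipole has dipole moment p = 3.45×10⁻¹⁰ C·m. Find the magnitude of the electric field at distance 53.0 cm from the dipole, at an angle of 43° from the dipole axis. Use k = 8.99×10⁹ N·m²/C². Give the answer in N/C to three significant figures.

At angle θ the dipole field magnitude is E = (kp/r³)·√(1 + 3cos²θ).
kp/r³ = (8.99×10⁹)(3.45×10⁻¹⁰) / (0.530)³ = 20.83 N/C.
√(1 + 3cos²43°) = √(1 + 3·0.5349) = √2.6046 ≈ 1.6139.
E ≈ 20.83 × 1.614 = 33.62 N/C.

E ≈ 33.6 N/C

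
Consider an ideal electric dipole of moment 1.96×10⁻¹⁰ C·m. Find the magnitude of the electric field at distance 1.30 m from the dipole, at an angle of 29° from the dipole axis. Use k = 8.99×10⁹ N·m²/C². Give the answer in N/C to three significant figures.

At angle θ the dipole field magnitude is E = (kp/r³)·√(1 + 3cos²θ).
kp/r³ = (8.99×10⁹)(1.96×10⁻¹⁰) / (1.30)³ = 0.8020 N/C.
√(1 + 3cos²29°) = √(1 + 3·0.7650) = √3.2949 ≈ 1.8152.
E ≈ 0.8020 × 1.815 = 1.456 N/C.

E ≈ 1.46 N/C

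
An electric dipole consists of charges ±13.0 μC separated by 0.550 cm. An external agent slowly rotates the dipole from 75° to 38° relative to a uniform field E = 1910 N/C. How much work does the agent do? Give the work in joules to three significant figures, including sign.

W ≈ -7.23×10⁻⁵ J

Dipole moment p = qd = (1.30×10⁻⁵ C)(0.00550 m) = 7.15×10⁻⁸ C·m.
W_ext = ΔU = U(θ₂) − U(θ₁) = −pE cosθ₂ − (−pE cosθ₁) = pE(cosθ₁ − cosθ₂).
W = (7.15×10⁻⁸)(1910)·(cos75° − cos38°) = (1.366×10⁻⁴)·(-0.5292) = -7.227×10⁻⁵ J.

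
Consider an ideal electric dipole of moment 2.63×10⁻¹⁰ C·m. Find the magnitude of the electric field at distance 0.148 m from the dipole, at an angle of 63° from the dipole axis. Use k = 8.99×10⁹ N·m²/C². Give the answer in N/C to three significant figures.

At angle θ the dipole field magnitude is E = (kp/r³)·√(1 + 3cos²θ).
kp/r³ = (8.99×10⁹)(2.63×10⁻¹⁰) / (0.148)³ = 729.3 N/C.
√(1 + 3cos²63°) = √(1 + 3·0.2061) = √1.6183 ≈ 1.2721.
E ≈ 729.3 × 1.272 = 927.8 N/C.

E ≈ 928 N/C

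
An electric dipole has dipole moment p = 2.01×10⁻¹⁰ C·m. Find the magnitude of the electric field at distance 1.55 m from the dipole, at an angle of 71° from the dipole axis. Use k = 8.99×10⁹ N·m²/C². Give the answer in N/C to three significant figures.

E ≈ 0.557 N/C

At angle θ the dipole field magnitude is E = (kp/r³)·√(1 + 3cos²θ).
kp/r³ = (8.99×10⁹)(2.01×10⁻¹⁰) / (1.55)³ = 0.4852 N/C.
√(1 + 3cos²71°) = √(1 + 3·0.1060) = √1.3180 ≈ 1.1480.
E ≈ 0.4852 × 1.148 = 0.5571 N/C.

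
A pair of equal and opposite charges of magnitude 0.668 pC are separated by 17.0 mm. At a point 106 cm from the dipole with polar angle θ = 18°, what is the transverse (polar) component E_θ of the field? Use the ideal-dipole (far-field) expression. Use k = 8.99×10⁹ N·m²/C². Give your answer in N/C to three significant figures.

E_θ ≈ 2.65×10⁻⁵ N/C

Dipole moment p = qd = (6.68×10⁻¹³ C)(0.0170 m) = 1.136×10⁻¹⁴ C·m.
For a dipole, E_θ = (kp sinθ)/r³.
kp/r³ = (8.99×10⁹)(1.136×10⁻¹⁴)/(1.06)³ = 8.575×10⁻⁵ N/C.
E_θ = 8.575×10⁻⁵·sin18° = 2.650×10⁻⁵ N/C.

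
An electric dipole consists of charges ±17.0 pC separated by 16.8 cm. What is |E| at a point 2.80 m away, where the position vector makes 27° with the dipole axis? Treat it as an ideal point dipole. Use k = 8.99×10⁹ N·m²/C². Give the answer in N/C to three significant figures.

E ≈ 0.00215 N/C

Dipole moment p = qd = (1.70×10⁻¹¹ C)(0.168 m) = 2.856×10⁻¹² C·m.
At angle θ the dipole field magnitude is E = (kp/r³)·√(1 + 3cos²θ).
kp/r³ = (8.99×10⁹)(2.856×10⁻¹²) / (2.80)³ = 0.001170 N/C.
√(1 + 3cos²27°) = √(1 + 3·0.7939) = √3.3817 ≈ 1.8389.
E ≈ 0.001170 × 1.839 = 0.002151 N/C.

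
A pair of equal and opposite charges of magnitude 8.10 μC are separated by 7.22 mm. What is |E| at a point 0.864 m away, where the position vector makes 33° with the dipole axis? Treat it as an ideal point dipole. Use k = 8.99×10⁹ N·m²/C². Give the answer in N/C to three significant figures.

Dipole moment p = qd = (8.10×10⁻⁶ C)(0.00722 m) = 5.848×10⁻⁸ C·m.
At angle θ the dipole field magnitude is E = (kp/r³)·√(1 + 3cos²θ).
kp/r³ = (8.99×10⁹)(5.848×10⁻⁸) / (0.864)³ = 815.1 N/C.
√(1 + 3cos²33°) = √(1 + 3·0.7034) = √3.1101 ≈ 1.7635.
E ≈ 815.1 × 1.764 = 1438 N/C.

E ≈ 1440 N/C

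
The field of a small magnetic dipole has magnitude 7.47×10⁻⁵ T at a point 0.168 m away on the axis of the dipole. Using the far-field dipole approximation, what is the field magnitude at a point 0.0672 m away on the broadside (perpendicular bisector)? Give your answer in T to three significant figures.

Dipole fields scale as 1/r³ in the far field.
The axial field is twice the equatorial field at the same r, so the geometry factor is 1/2.
B₂ = B₁ · (1/2) · (r₁/r₂)³ = 7.47×10⁻⁵ · 0.5 · (0.168/0.0672)³.
(r₁/r₂)³ = (2.5)³ = 15.63.
B₂ ≈ 5.836×10⁻⁴ T.

B ≈ 5.84×10⁻⁴ T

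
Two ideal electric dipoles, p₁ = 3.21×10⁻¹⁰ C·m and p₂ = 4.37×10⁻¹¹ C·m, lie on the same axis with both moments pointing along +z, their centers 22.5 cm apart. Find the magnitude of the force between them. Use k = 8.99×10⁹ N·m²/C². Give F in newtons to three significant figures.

F ≈ 2.95×10⁻⁷ N

On-axis field of dipole 1 at distance r: E = 2kp₁/r³. Force on dipole 2 is F = p₂·dE/dr (gradient along axis).
dE/dr = −6kp₁/r⁴, so |F| = 6kp₁p₂/r⁴ (attractive for aligned moments).
F = 6(8.99×10⁹)(3.21×10⁻¹⁰)(4.37×10⁻¹¹)/(0.225)⁴ = 2.952×10⁻⁷ N.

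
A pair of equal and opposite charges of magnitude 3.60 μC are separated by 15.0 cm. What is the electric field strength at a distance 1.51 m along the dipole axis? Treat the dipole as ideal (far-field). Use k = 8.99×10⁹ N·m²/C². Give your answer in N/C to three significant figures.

E ≈ 2820 N/C

Dipole moment p = qd = (3.60×10⁻⁶ C)(0.150 m) = 5.40×10⁻⁷ C·m.
On the dipole axis E = 2kp/r³.
E = 2·(8.99×10⁹)(5.40×10⁻⁷) / (1.51)³ = 2820 N/C.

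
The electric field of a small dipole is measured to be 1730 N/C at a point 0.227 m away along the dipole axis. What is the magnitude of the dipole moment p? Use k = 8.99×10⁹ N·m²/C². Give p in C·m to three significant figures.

On axis E = 2kp/r³, so p = Er³/(2k).
p = (1730)·(0.227)³ / (2·8.99×10⁹) = 1.125×10⁻⁹ C·m.

p ≈ 1.13×10⁻⁹ C·m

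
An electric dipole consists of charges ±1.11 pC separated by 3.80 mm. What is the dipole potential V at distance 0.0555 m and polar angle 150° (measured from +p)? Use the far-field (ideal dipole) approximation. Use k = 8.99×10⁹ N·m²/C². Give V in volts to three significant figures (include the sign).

Dipole moment p = qd = (1.11×10⁻¹² C)(0.00380 m) = 4.218×10⁻¹⁵ C·m.
The dipole potential is V = kp cosθ / r².
V = (8.99×10⁹)(4.218×10⁻¹⁵)·cos150° / (0.0555)² = -0.01066 V.

V ≈ -0.0107 V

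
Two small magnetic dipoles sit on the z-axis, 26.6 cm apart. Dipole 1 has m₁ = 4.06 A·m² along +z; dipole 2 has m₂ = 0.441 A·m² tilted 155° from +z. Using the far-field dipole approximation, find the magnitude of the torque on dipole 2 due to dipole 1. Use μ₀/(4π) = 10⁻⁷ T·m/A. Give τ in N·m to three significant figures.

Dipole B is on the axis of dipole A, so B₁ there is axial: B₁ = (μ₀/4π)·2m₁/r³ along +z.
B₁ = 2(10⁻⁷)(4.06)/(0.266)³ = 4.314×10⁻⁵ T.
τ = m₂ B₁ sinθ.
τ = (0.441)(4.314×10⁻⁵)·sin155° = 8.041×10⁻⁶ N·m.

τ ≈ 8.04×10⁻⁶ N·m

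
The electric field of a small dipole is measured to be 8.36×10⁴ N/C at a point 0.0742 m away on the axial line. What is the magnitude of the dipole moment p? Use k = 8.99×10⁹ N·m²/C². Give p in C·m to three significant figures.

p ≈ 1.90×10⁻⁹ C·m

On axis E = 2kp/r³, so p = Er³/(2k).
p = (8.36×10⁴)·(0.0742)³ / (2·8.99×10⁹) = 1.899×10⁻⁹ C·m.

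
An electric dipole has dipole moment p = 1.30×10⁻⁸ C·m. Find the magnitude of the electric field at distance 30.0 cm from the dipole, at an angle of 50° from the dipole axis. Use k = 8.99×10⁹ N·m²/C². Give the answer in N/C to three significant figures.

E ≈ 6480 N/C

At angle θ the dipole field magnitude is E = (kp/r³)·√(1 + 3cos²θ).
kp/r³ = (8.99×10⁹)(1.30×10⁻⁸) / (0.300)³ = 4329 N/C.
√(1 + 3cos²50°) = √(1 + 3·0.4132) = √2.2395 ≈ 1.4965.
E ≈ 4329 × 1.497 = 6478 N/C.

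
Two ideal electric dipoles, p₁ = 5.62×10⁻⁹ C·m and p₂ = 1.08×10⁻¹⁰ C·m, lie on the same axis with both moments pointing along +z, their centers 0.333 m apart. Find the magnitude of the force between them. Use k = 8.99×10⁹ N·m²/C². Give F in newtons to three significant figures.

F ≈ 2.66×10⁻⁶ N

On-axis field of dipole 1 at distance r: E = 2kp₁/r³. Force on dipole 2 is F = p₂·dE/dr (gradient along axis).
dE/dr = −6kp₁/r⁴, so |F| = 6kp₁p₂/r⁴ (attractive for aligned moments).
F = 6(8.99×10⁹)(5.62×10⁻⁹)(1.08×10⁻¹⁰)/(0.333)⁴ = 2.663×10⁻⁶ N.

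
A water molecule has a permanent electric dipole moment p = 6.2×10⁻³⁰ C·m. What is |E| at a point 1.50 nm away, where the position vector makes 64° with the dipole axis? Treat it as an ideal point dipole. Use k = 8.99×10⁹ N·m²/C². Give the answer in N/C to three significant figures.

E ≈ 2.07×10⁷ N/C

At angle θ the dipole field magnitude is E = (kp/r³)·√(1 + 3cos²θ).
kp/r³ = (8.99×10⁹)(6.20×10⁻³⁰) / (1.50×10⁻⁹)³ = 1.651×10⁷ N/C.
√(1 + 3cos²64°) = √(1 + 3·0.1922) = √1.5765 ≈ 1.2556.
E ≈ 1.651×10⁷ × 1.256 = 2.074×10⁷ N/C.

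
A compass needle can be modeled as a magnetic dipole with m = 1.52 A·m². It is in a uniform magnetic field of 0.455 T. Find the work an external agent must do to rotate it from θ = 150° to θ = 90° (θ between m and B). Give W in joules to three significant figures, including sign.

W_ext = ΔU = −mB cosθ₂ + mB cosθ₁ = mB(cosθ₁ − cosθ₂).
W = (1.52)(0.455)·(cos150° − cos90°) = (0.6916)·(-0.8660) = -0.5989 J.

W ≈ -0.599 J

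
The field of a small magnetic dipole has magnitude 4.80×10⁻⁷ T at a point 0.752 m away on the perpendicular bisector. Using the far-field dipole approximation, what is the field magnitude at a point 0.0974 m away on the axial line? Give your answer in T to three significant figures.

B ≈ 4.42×10⁻⁴ T

Dipole fields scale as 1/r³ in the far field.
The axial field is twice the equatorial field at the same r, so the geometry factor is 2/1.
B₂ = B₁ · (2/1) · (r₁/r₂)³ = 4.80×10⁻⁷ · 2 · (0.752/0.0974)³.
(r₁/r₂)³ = (7.721)³ = 460.2.
B₂ ≈ 4.418×10⁻⁴ T.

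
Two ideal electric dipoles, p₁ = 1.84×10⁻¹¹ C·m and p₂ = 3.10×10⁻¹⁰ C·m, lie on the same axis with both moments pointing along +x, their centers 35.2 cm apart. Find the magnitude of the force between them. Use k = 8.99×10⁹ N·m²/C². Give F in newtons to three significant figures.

F ≈ 2.00×10⁻⁸ N

On-axis field of dipole 1 at distance r: E = 2kp₁/r³. Force on dipole 2 is F = p₂·dE/dr (gradient along axis).
dE/dr = −6kp₁/r⁴, so |F| = 6kp₁p₂/r⁴ (attractive for aligned moments).
F = 6(8.99×10⁹)(1.84×10⁻¹¹)(3.10×10⁻¹⁰)/(0.352)⁴ = 2.004×10⁻⁸ N.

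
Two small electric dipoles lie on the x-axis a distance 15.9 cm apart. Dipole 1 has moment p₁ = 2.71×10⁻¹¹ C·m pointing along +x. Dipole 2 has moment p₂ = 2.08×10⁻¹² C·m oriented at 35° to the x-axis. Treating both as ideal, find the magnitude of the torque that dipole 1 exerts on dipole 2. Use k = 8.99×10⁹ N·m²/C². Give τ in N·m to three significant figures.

τ ≈ 1.45×10⁻¹⁰ N·m

The second dipole sits on the axis of the first, so the field there is axial: E₁ = 2kp₁/r³ along +x.
E₁ = 2(8.99×10⁹)(2.71×10⁻¹¹)/(0.159)³ = 121.2 N/C.
Torque on the second dipole: τ = p₂ E₁ sinθ.
τ = (2.08×10⁻¹²)(121.2)·sin35° = 1.446×10⁻¹⁰ N·m.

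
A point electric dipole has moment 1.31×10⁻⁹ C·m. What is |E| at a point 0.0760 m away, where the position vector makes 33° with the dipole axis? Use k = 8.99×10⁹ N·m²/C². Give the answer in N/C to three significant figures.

At angle θ the dipole field magnitude is E = (kp/r³)·√(1 + 3cos²θ).
kp/r³ = (8.99×10⁹)(1.31×10⁻⁹) / (0.0760)³ = 2.683×10⁴ N/C.
√(1 + 3cos²33°) = √(1 + 3·0.7034) = √3.1101 ≈ 1.7635.
E ≈ 2.683×10⁴ × 1.764 = 4.731×10⁴ N/C.

E ≈ 4.73×10⁴ N/C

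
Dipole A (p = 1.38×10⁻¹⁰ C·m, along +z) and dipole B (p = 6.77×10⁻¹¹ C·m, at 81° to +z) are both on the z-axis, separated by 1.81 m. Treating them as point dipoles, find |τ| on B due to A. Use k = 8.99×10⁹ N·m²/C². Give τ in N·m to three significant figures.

The second dipole sits on the axis of the first, so the field there is axial: E₁ = 2kp₁/r³ along +z.
E₁ = 2(8.99×10⁹)(1.38×10⁻¹⁰)/(1.81)³ = 0.4184 N/C.
Torque on the second dipole: τ = p₂ E₁ sinθ.
τ = (6.77×10⁻¹¹)(0.4184)·sin81° = 2.798×10⁻¹¹ N·m.

τ ≈ 2.80×10⁻¹¹ N·m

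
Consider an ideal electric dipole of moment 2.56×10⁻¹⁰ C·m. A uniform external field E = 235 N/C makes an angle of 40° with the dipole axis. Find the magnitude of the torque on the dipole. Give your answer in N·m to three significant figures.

Torque on an electric dipole: τ = pE sinθ.
τ = (2.56×10⁻¹⁰)(235)·sin40° = 3.867×10⁻⁸ N·m.

τ ≈ 3.87×10⁻⁸ N·m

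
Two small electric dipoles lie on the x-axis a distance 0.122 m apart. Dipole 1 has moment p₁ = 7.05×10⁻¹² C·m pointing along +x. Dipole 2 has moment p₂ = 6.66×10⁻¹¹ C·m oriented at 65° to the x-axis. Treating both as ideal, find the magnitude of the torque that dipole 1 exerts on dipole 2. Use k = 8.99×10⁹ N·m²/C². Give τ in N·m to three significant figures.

τ ≈ 4.21×10⁻⁹ N·m

The second dipole sits on the axis of the first, so the field there is axial: E₁ = 2kp₁/r³ along +x.
E₁ = 2(8.99×10⁹)(7.05×10⁻¹²)/(0.122)³ = 69.81 N/C.
Torque on the second dipole: τ = p₂ E₁ sinθ.
τ = (6.66×10⁻¹¹)(69.81)·sin65° = 4.214×10⁻⁹ N·m.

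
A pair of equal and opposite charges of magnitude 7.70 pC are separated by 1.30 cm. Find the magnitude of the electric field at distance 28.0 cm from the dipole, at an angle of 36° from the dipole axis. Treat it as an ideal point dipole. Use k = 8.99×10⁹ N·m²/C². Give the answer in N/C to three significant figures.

Dipole moment p = qd = (7.70×10⁻¹² C)(0.0130 m) = 1.001×10⁻¹³ C·m.
At angle θ the dipole field magnitude is E = (kp/r³)·√(1 + 3cos²θ).
kp/r³ = (8.99×10⁹)(1.001×10⁻¹³) / (0.280)³ = 0.04099 N/C.
√(1 + 3cos²36°) = √(1 + 3·0.6545) = √2.9635 ≈ 1.7215.
E ≈ 0.04099 × 1.721 = 0.07057 N/C.

E ≈ 0.0706 N/C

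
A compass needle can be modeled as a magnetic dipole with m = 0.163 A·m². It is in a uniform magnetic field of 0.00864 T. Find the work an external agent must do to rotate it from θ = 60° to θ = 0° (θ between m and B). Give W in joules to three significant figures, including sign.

W_ext = ΔU = −mB cosθ₂ + mB cosθ₁ = mB(cosθ₁ − cosθ₂).
W = (0.163)(0.00864)·(cos60° − cos0°) = (0.001408)·(-0.5000) = -7.042×10⁻⁴ J.

W ≈ -7.04×10⁻⁴ J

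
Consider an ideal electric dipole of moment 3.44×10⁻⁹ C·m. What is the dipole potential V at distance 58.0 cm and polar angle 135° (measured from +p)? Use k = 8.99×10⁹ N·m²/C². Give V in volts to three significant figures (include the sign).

V ≈ -65.0 V

The dipole potential is V = kp cosθ / r².
V = (8.99×10⁹)(3.44×10⁻⁹)·cos135° / (0.580)² = -65.01 V.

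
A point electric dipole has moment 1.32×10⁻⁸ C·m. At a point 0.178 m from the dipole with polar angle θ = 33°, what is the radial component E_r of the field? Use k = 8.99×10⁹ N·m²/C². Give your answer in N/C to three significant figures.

For a dipole, E_r = (2kp cosθ)/r³.
kp/r³ = (8.99×10⁹)(1.32×10⁻⁸)/(0.178)³ = 2.104×10⁴ N/C.
E_r = 2·2.104×10⁴·cos33° = 3.529×10⁴ N/C.

E_r ≈ 3.53×10⁴ N/C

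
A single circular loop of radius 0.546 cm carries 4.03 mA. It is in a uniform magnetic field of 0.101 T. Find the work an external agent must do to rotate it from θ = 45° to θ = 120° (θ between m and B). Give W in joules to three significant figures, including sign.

W ≈ 4.60×10⁻⁸ J

Magnetic moment m = IA = Iπa² = (0.00403)·π·(0.00546)² = 3.774×10⁻⁷ A·m².
W_ext = ΔU = −mB cosθ₂ + mB cosθ₁ = mB(cosθ₁ − cosθ₂).
W = (3.774×10⁻⁷)(0.101)·(cos45° − cos120°) = (3.812×10⁻⁸)·(+1.2071) = 4.601×10⁻⁸ J.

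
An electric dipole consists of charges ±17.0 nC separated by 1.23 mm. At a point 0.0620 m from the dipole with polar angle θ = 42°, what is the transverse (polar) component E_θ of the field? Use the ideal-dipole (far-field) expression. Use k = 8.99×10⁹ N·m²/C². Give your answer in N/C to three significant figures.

E_θ ≈ 528 N/C

Dipole moment p = qd = (1.70×10⁻⁸ C)(0.00123 m) = 2.091×10⁻¹¹ C·m.
For a dipole, E_θ = (kp sinθ)/r³.
kp/r³ = (8.99×10⁹)(2.091×10⁻¹¹)/(0.0620)³ = 788.7 N/C.
E_θ = 788.7·sin42° = 527.8 N/C.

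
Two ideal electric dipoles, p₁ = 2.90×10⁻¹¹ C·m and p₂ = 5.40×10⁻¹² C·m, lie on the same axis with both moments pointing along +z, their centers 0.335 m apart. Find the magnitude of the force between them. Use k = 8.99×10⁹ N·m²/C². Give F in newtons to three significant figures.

F ≈ 6.71×10⁻¹⁰ N

On-axis field of dipole 1 at distance r: E = 2kp₁/r³. Force on dipole 2 is F = p₂·dE/dr (gradient along axis).
dE/dr = −6kp₁/r⁴, so |F| = 6kp₁p₂/r⁴ (attractive for aligned moments).
F = 6(8.99×10⁹)(2.90×10⁻¹¹)(5.40×10⁻¹²)/(0.335)⁴ = 6.707×10⁻¹⁰ N.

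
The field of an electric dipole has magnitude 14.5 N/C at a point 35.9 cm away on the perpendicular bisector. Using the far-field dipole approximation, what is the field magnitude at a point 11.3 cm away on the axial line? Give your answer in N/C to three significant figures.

Dipole fields scale as 1/r³ in the far field.
The axial field is twice the equatorial field at the same r, so the geometry factor is 2/1.
E₂ = E₁ · (2/1) · (r₁/r₂)³ = 14.5 · 2 · (35.9/11.3)³.
(r₁/r₂)³ = (3.177)³ = 32.07.
E₂ ≈ 929.9 N/C.

E ≈ 930 N/C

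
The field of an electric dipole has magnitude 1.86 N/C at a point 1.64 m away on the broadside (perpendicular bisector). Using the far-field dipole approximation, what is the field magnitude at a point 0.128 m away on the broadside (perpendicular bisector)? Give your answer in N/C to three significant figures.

Dipole fields scale as 1/r³ in the far field; the geometry is the same at both points.
E₂ = E₁ · (r₁/r₂)³ = 1.86 · (1.64/0.128)³.
(r₁/r₂)³ = (12.81)³ = 2103.
E₂ ≈ 3912 N/C.

E ≈ 3910 N/C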